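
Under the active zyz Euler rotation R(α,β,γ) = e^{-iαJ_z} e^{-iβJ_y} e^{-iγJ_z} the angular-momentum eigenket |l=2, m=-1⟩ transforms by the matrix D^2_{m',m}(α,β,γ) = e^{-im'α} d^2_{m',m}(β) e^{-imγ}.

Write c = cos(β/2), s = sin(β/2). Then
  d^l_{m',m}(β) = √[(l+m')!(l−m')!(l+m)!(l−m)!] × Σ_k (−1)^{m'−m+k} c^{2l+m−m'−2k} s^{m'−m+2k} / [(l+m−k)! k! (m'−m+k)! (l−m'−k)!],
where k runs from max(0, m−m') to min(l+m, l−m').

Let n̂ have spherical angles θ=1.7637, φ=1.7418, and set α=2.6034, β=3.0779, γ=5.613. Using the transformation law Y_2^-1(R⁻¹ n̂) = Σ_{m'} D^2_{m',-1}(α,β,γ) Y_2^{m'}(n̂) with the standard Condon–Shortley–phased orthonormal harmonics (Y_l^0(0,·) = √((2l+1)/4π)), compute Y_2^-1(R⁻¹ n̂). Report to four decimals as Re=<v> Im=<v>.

Need the full column D^2_{m',-1} for m'=−2..2 at α=2.6034, β=3.0779, γ=5.613.
cos(β/2)=0.031841, sin(β/2)=0.999493
d^2_{-2,-1}: single k=1 term ⇒ +0.000065;  D = -0.000011-0.000064i
d^2_{-1,-1}: k∈[0..1] ⇒ +0.000001 -0.003038 = -0.003037;  D = +0.001077-0.002840i
d^2_{0,-1}: k∈[0..1] ⇒ -0.000079 +0.077875 = +0.077796;  D = +0.060970-0.048322i
d^2_{1,-1}: k∈[0..1] ⇒ +0.003038 -0.997973 = -0.994935;  D = +0.986281-0.130943i
d^2_{2,-1}: single k=0 term ⇒ -0.063585;  D = -0.058411-0.025124i
Y_2^{m'}(θ=1.7637,φ=1.7418) and Σ D·Y over m':
  (-0.0000-0.0001i)·(-0.3505+0.1248i)  (+0.0011-0.0028i)·(+0.0247+0.1432i)  (+0.0610-0.0483i)·(-0.2806+0.0000i)  (+0.9863-0.1309i)·(-0.0247+0.1432i)  (-0.0584-0.0251i)·(-0.3505-0.1248i)
Y_2^-1(R⁻¹ n̂) = -0.004965+0.174272i

Re=-0.0050 Im=0.1743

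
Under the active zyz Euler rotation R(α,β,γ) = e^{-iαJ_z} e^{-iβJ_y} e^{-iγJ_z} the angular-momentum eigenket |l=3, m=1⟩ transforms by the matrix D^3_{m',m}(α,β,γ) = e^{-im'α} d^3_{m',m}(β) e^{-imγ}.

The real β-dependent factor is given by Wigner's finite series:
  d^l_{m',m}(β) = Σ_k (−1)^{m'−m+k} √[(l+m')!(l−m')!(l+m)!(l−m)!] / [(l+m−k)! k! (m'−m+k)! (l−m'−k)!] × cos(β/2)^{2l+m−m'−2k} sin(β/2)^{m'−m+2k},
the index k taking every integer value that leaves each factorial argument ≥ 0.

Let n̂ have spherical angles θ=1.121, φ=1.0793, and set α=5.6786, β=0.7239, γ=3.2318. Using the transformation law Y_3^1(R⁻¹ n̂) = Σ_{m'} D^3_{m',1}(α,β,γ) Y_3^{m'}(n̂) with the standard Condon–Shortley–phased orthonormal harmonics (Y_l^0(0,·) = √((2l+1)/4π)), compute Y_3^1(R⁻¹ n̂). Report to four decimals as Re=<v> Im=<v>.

Re=0.0607 Im=-0.1989

Need the full column D^3_{m',1} for m'=−3..3 at α=5.6786, β=0.7239, γ=3.2318.
cos(β/2)=0.935208, sin(β/2)=0.354099
d^3_{-3,1}: single k=4 term ⇒ +0.053255;  D = +0.017416+0.050326i
d^3_{-2,1}: k∈[3..4] ⇒ +0.229682 -0.016464 = +0.213218;  D = -0.057163+0.205413i
d^3_{-1,1}: k∈[2..4] ⇒ +0.575483 -0.110003 +0.001971 = +0.467452;  D = -0.359090+0.299275i
d^3_{0,1}: k∈[1..3] ⇒ +0.877518 -0.377406 +0.018035 = +0.518147;  D = -0.516040+0.046677i
d^3_{1,1}: k∈[0..2] ⇒ +0.669036 -0.767311 +0.082502 = -0.015773;  D = +0.013732+0.007760i
d^3_{2,1}: k∈[0..1] ⇒ -0.801061 +0.229682 = -0.571379;  D = +0.249473+0.514040i
d^3_{3,1}: single k=0 term ⇒ +0.371473;  D = +0.056523-0.367147i
Y_3^{m'}(θ=1.121,φ=1.0793) and Σ D·Y over m':
  (+0.0174+0.0503i)·(-0.3033+0.0293i)  (-0.0572+0.2054i)·(-0.1998-0.2999i)  (-0.3591+0.2993i)·(-0.0075+0.0141i)  (-0.5160+0.0467i)·(-0.3334+0.0000i)  (+0.0137+0.0078i)·(+0.0075+0.0141i)  (+0.2495+0.5140i)·(-0.1998+0.2999i)  (+0.0565-0.3671i)·(+0.3033+0.0293i)
Y_3^1(R⁻¹ n̂) = +0.060703-0.198878i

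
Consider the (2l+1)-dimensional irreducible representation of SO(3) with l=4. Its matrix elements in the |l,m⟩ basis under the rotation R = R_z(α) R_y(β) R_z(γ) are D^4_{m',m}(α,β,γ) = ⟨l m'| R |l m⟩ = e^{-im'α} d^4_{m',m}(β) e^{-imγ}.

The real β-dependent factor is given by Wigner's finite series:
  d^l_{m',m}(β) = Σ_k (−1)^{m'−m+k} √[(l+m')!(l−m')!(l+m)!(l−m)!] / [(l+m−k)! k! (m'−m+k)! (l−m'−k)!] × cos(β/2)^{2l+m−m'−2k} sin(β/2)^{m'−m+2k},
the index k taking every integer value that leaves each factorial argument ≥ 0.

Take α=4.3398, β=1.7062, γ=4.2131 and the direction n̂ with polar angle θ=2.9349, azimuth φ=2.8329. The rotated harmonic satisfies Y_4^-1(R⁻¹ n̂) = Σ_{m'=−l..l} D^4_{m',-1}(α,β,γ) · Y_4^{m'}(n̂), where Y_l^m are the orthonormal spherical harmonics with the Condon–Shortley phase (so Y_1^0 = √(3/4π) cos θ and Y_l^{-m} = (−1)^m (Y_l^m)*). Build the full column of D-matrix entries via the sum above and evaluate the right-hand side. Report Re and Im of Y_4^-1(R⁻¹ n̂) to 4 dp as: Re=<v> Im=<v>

Need the full column D^4_{m',-1} for m'=−4..4 at α=4.3398, β=1.7062, γ=4.2131.
cos(β/2)=0.657651, sin(β/2)=0.753323
d^4_{-4,-1}: single k=3 term ⇒ +0.393563;  D = -0.359543+0.160066i
d^4_{-3,-1}: k∈[2..3] ⇒ +0.364423 -0.796939 = -0.432517;  D = +0.020001+0.432054i
d^4_{-2,-1}: k∈[1..3] ⇒ +0.170054 -1.115647 +0.975903 = +0.030310;  D = +0.028710+0.009716i
d^4_{-1,-1}: k∈[0..3] ⇒ +0.034992 -0.688694 +1.807289 -0.790456 = +0.363131;  D = -0.233635+0.277991i
d^4_{0,-1}: k∈[0..3] ⇒ -0.179252 +1.411195 -1.851647 +0.404928 = -0.214776;  D = +0.102835+0.188557i
d^4_{1,-1}: k∈[0..3] ⇒ +0.459129 -1.807289 +1.185683 -0.103717 = -0.266193;  D = -0.264059+0.033636i
d^4_{2,-1}: k∈[0..2] ⇒ -0.743765 +1.463855 -0.384149 = +0.335942;  D = -0.081774+0.325837i
d^4_{3,-1}: k∈[0..1] ⇒ +0.796939 -0.627405 = +0.169535;  D = -0.138130-0.098296i
d^4_{4,-1}: single k=0 term ⇒ -0.516400;  D = -0.432026+0.282882i
Y_4^{m'}(θ=2.9349,φ=2.8329) and Σ D·Y over m':
  (-0.3595+0.1601i)·(+0.0003+0.0007i)  (+0.0200+0.4321i)·(+0.0064+0.0085i)  (+0.0287+0.0097i)·(+0.0655+0.0465i)  (-0.2336+0.2780i)·(+0.3354+0.1070i)  (+0.1028+0.1886i)·(+0.6746+0.0000i)  (-0.2641+0.0336i)·(-0.3354+0.1070i)  (-0.0818+0.3258i)·(+0.0655-0.0465i)  (-0.1381-0.0983i)·(-0.0064+0.0085i)  (-0.4320+0.2829i)·(+0.0003-0.0007i)
Y_4^-1(R⁻¹ n̂) = +0.055548+0.185614i

Re=0.0555 Im=0.1856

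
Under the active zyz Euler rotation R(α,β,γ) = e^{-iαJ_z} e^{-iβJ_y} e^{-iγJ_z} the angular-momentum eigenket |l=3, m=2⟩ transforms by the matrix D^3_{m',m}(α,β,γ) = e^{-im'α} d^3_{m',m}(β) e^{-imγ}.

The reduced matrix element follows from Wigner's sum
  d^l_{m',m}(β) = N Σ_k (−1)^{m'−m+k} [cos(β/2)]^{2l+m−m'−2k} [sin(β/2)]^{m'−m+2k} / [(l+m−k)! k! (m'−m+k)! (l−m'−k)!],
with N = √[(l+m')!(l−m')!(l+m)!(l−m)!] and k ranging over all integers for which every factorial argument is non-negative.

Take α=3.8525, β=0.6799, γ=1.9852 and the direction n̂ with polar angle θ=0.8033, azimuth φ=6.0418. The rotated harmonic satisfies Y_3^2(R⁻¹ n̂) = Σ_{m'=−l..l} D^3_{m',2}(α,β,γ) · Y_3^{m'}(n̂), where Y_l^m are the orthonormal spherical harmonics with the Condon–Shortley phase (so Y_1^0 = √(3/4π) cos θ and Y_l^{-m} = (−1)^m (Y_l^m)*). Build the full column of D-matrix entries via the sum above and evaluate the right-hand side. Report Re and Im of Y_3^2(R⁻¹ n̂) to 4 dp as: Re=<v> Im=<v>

Need the full column D^3_{m',2} for m'=−3..3 at α=3.8525, β=0.6799, γ=1.9852.
cos(β/2)=0.942771, sin(β/2)=0.333440
d^3_{-3,2}: single k=5 term ⇒ +0.009519;  D = +0.002510+0.009182i
d^3_{-2,2}: k∈[4..5] ⇒ +0.054936 -0.001374 = +0.053561;  D = -0.044416-0.029933i
d^3_{-1,2}: k∈[3..4] ⇒ +0.196473 -0.012288 = +0.184184;  D = +0.182906-0.021665i
d^3_{0,2}: k∈[2..3] ⇒ +0.481085 -0.060179 = +0.420906;  D = -0.284429+0.310260i
d^3_{1,2}: k∈[1..2] ⇒ +0.785325 -0.196473 = +0.588853;  D = +0.018300-0.588568i
d^3_{2,2}: k∈[0..1] ⇒ +0.702163 -0.439168 = +0.262995;  D = +0.165334+0.204527i
d^3_{3,2}: single k=0 term ⇒ -0.608310;  D = +0.598475+0.108943i
Y_3^{m'}(θ=0.8033,φ=6.0418) and Σ D·Y over m':
  (+0.0025+0.0092i)·(+0.1165+0.1030i)  (-0.0444-0.0299i)·(+0.3255+0.1706i)  (+0.1829-0.0217i)·(+0.3185+0.0784i)  (-0.2844+0.3103i)·(-0.1527+0.0000i)  (+0.0183-0.5886i)·(-0.3185+0.0784i)  (+0.1653+0.2045i)·(+0.3255-0.1706i)  (+0.5985+0.1089i)·(-0.1165+0.1030i)
Y_3^2(R⁻¹ n̂) = +0.141505+0.220310i

Re=0.1415 Im=0.2203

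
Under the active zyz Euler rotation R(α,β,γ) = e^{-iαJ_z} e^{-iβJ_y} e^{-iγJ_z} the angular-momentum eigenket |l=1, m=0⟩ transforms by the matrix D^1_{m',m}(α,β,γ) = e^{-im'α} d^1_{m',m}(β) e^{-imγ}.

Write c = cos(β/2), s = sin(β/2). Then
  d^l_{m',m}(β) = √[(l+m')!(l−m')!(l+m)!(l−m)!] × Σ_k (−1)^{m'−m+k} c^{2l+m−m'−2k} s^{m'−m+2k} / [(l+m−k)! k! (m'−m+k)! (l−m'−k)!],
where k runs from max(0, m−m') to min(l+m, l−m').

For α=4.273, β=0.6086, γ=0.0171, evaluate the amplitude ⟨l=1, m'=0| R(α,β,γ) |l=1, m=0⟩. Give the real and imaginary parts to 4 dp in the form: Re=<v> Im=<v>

Re=0.8204 Im=0.0000

Split into d^1_{0,0}(β=0.6086) × two z-phases.
With c≡cos(β/2)=0.954057 and s≡sin(β/2)=0.299625, N=[1·1·1·1]^{1/2}=1.000000
k: max(0,(0)−(0))=0 … min(1+(0),1−(0))=1
  k=0: (−1)^0·1.0000/(1)·0.9541^2·0.2996^0 = +0.910225
  k=1: (−1)^1·1.0000/(1)·0.9541^0·0.2996^2 = -0.089775
d^1_{0,0}(0.6086) = +0.910225 -0.089775 = +0.820449
D = (+1.000000+0.000000i)·(+0.820449)·(+1.000000+0.000000i) = +0.820449+0.000000i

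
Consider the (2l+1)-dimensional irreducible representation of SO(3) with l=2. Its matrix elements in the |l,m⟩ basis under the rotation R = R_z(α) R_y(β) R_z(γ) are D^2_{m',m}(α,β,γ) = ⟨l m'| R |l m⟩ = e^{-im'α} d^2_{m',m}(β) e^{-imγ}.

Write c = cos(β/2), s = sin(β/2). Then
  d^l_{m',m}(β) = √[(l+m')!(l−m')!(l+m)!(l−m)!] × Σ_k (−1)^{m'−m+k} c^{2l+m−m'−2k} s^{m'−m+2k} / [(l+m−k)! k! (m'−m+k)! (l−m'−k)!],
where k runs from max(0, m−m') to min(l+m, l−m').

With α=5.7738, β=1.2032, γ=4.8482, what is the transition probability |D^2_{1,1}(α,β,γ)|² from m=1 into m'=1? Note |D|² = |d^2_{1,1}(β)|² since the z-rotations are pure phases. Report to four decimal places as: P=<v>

P=0.0365

First d^2_{1,1}(β=1.2032), then the phase factors e^{-i(1)α} and e^{-i(1)γ}:
c=cos(1.2032/2)=0.824431, s=sin(1.2032/2)=0.565962; N=√[6·1·6·1]=6.000000
k∈{0,1} keeps every argument non-negative
  k=0: (−1)^0·6.0000/(6)·0.8244^4·0.5660^0 = +0.461974
  k=1: (−1)^1·6.0000/(2)·0.8244^2·0.5660^2 = -0.653138
d^2_{1,1}(1.2032) = +0.461974 -0.653138 = -0.191164
|D^2_{1,1}|² = |d^2_{1,1}(β)|² = (-0.191164)² = 0.036544 (the z-rotation phases have unit modulus)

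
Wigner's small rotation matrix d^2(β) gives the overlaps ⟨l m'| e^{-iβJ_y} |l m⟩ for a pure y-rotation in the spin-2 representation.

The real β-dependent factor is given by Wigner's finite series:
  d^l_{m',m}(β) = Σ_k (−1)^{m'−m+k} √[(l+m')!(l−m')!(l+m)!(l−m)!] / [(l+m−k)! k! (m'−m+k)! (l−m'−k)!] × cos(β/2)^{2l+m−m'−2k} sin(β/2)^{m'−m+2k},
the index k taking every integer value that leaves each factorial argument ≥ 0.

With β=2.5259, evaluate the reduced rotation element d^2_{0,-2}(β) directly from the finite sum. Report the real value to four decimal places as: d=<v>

d^2_{0,-2}(β=2.5259) via Wigner's sum:
Half-angle: c=0.303007, s=0.952988. N=√(2·2·1·24)=9.797959
k: max(0,(-2)−(0))=0 … min(2+(-2),2−(0))=0
  k=0: (−1)^2·9.7980/(4)·0.3030^2·0.9530^2 = +0.204247
d^2_{0,-2}(2.5259) = +0.204247

d=0.2042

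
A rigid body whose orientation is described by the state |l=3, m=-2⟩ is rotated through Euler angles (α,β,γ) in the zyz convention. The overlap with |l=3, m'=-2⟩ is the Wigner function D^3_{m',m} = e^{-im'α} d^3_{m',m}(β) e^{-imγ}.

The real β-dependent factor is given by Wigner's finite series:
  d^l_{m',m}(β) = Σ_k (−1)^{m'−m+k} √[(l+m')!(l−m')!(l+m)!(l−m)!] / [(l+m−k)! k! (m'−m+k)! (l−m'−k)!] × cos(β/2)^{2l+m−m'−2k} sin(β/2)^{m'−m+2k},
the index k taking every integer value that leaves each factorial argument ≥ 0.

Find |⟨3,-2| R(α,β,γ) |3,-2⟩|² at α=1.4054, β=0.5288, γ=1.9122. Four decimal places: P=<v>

P=0.2625

Split into d^3_{-2,-2}(β=0.5288) × two z-phases.
With c≡cos(β/2)=0.965249 and s≡sin(β/2)=0.261330, N=[1·120·1·120]^{1/2}=120.000000
k: max(0,(-2)−(-2))=0 … min(3+(-2),3−(-2))=1
  k=0: (−1)^0·120.0000/(120)·0.9652^6·0.2613^0 = +0.808793
  k=1: (−1)^1·120.0000/(24)·0.9652^4·0.2613^2 = -0.296420
d^3_{-2,-2}(0.5288) = +0.808793 -0.296420 = +0.512373
|D^3_{-2,-2}|² = |d^3_{-2,-2}(β)|² = (+0.512373)² = 0.262526 (the z-rotation phases have unit modulus)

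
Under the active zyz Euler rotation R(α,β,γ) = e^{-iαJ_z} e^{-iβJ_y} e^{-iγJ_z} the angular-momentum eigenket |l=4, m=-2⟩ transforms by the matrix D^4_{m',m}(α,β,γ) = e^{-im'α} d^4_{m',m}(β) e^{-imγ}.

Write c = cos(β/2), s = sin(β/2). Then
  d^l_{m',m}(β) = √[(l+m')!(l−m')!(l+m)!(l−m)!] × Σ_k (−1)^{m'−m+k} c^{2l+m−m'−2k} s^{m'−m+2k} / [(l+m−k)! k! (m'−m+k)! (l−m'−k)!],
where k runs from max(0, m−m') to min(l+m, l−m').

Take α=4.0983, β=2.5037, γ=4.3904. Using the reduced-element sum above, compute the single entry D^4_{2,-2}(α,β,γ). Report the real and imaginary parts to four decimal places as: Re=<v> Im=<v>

Re=-0.0718 Im=-0.0475

D^4_{2,-2}(4.0983,2.5037,4.3904) = e^{-i·2·4.0983}·d^4_{2,-2}(2.5037)·e^{-i·-2·4.3904}. Compute d first:
Half-angle: c=0.313566, s=0.949566. N=√(720·2·2·720)=1440.000000
k∈{0,1,2} keeps every argument non-negative
  k=0: (−1)^4·1440.0000/(96)·0.3136^4·0.9496^4 = +0.117899
  k=1: (−1)^5·1440.0000/(120)·0.3136^2·0.9496^6 = -0.864951
  k=2: (−1)^6·1440.0000/(1440)·0.3136^0·0.9496^8 = +0.661002
d^4_{2,-2}(2.5037) = +0.117899 -0.864951 +0.661002 = -0.086051
D = (-0.335954-0.941878i)·(-0.086051)·(-0.799714+0.600381i) = -0.071780-0.047460i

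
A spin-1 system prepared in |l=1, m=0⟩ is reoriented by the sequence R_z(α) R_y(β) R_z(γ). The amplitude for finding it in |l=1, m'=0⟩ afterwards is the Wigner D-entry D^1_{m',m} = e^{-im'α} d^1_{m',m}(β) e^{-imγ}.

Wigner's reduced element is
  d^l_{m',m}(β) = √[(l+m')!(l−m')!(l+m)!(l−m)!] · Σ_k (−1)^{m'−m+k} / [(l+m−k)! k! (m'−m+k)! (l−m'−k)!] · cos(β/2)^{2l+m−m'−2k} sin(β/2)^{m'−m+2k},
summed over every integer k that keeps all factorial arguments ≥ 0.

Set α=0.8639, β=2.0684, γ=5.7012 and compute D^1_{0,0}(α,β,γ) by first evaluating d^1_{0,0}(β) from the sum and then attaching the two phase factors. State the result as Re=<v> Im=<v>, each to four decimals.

D^1_{0,0}(0.8639,2.0684,5.7012) = e^{-i·0·0.8639}·d^1_{0,0}(2.0684)·e^{-i·0·5.7012}. Compute d first:
With c≡cos(β/2)=0.511214 and s≡sin(β/2)=0.859454, N=[1·1·1·1]^{1/2}=1.000000
The bounds max(0,m−m')=0 and min(l+m,l−m')=1 give 2 terms
  k=0: (−1)^0·1.0000/(1)·0.5112^2·0.8595^0 = +0.261339
  k=1: (−1)^1·1.0000/(1)·0.5112^0·0.8595^2 = -0.738661
d^1_{0,0}(2.0684) = +0.261339 -0.738661 = -0.477321
Attach z-rotation phases: D = e^{-i(0)(0.8639)}·(-0.477321)·e^{-i(0)(5.7012)} = -0.477321+0.000000i

Re=-0.4773 Im=0.0000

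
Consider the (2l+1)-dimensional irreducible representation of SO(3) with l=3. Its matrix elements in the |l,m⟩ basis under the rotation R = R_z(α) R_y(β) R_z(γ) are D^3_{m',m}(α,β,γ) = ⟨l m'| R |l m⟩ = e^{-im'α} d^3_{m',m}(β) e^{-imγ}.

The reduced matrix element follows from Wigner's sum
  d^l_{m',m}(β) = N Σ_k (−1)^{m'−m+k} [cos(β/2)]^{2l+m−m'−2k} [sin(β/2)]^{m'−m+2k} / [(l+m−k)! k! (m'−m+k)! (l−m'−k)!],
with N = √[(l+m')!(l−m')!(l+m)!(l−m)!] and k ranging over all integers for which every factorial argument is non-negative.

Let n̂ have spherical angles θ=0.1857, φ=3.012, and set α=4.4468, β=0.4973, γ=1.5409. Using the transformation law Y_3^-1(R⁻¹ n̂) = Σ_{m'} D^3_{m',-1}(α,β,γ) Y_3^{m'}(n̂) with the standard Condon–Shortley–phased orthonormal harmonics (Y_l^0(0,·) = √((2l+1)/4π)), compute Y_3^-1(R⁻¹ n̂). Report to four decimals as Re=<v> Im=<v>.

Need the full column D^3_{m',-1} for m'=−3..3 at α=4.4468, β=0.4973, γ=1.5409.
cos(β/2)=0.969246, sin(β/2)=0.246096
d^3_{-3,-1}: single k=2 term ⇒ +0.207009;  D = -0.140214+0.152291i
d^3_{-2,-1}: k∈[1..2] ⇒ +0.665692 -0.085831 = +0.579861;  D = -0.308542-0.490959i
d^3_{-1,-1}: k∈[0..2] ⇒ +0.829092 -0.427596 +0.020674 = +0.422171;  D = +0.403875-0.122938i
d^3_{0,-1}: k∈[0..2] ⇒ -0.729229 +0.141035 -0.003031 = -0.591225;  D = -0.017673-0.590961i
d^3_{1,-1}: k∈[0..2] ⇒ +0.320697 -0.027566 +0.000222 = +0.293353;  D = -0.285243-0.068503i
d^3_{2,-1}: k∈[0..1] ⇒ -0.085831 +0.002767 = -0.083064;  D = -0.039917+0.072845i
d^3_{3,-1}: single k=0 term ⇒ +0.013345;  D = +0.009610+0.009260i
Y_3^{m'}(θ=0.1857,φ=3.012) and Σ D·Y over m':
  (-0.1402+0.1523i)·(-0.0024-0.0010i)  (-0.3085-0.4910i)·(+0.0331+0.0088i)  (+0.4039-0.1229i)·(-0.2266-0.0295i)  (-0.0177-0.5910i)·(+0.6710+0.0000i)  (-0.2852-0.0685i)·(+0.2266-0.0295i)  (-0.0399+0.0728i)·(+0.0331-0.0088i)  (+0.0096+0.0093i)·(+0.0024-0.0010i)
Y_3^-1(R⁻¹ n̂) = -0.179722-0.404120i

Re=-0.1797 Im=-0.4041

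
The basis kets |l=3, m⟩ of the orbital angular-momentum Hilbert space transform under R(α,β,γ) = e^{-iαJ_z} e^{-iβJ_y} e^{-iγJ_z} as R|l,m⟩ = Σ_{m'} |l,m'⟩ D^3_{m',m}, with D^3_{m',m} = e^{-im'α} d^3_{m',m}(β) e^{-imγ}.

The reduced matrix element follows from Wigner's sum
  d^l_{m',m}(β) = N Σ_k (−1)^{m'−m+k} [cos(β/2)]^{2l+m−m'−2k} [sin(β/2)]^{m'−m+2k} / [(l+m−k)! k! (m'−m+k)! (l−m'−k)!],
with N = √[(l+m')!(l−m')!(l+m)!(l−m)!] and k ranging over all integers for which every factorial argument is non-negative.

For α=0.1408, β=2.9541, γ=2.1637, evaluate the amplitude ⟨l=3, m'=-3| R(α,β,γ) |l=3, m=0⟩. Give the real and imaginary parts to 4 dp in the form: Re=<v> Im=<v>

Re=0.0033 Im=0.0015

First d^3_{-3,0}(β=2.9541), then the phase factors e^{-i(-3)α} and e^{-i(0)γ}:
Half-angle: c=0.093609, s=0.995609. N=√(1·720·6·6)=160.996894
The bounds max(0,m−m')=3 and min(l+m,l−m')=3 give 1 term
  k=3: (−1)^0·160.9969/(36)·0.0936^3·0.9956^3 = +0.003620
d^3_{-3,0}(2.9541) = +0.003620
Attach z-rotation phases: D = e^{-i(-3)(0.1408)}·(+0.003620)·e^{-i(0)(2.1637)} = +0.003302+0.001484i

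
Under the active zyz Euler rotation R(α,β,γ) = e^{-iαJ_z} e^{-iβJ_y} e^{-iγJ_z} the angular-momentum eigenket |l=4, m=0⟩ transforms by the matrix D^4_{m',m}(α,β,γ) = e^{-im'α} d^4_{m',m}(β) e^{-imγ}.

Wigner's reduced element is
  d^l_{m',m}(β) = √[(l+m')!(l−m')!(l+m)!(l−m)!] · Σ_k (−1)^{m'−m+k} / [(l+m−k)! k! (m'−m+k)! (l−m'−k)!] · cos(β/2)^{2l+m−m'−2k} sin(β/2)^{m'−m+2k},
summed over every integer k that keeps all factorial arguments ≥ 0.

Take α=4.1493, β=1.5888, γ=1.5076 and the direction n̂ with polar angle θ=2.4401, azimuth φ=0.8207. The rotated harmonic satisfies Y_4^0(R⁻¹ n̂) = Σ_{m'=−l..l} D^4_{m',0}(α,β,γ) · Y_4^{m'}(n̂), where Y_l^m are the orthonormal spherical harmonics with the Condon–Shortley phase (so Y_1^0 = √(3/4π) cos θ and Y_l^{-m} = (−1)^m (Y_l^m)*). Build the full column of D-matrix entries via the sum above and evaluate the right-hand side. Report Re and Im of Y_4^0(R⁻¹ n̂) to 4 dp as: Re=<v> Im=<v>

Need the full column D^4_{m',0} for m'=−4..4 at α=4.1493, β=1.5888, γ=1.5076.
cos(β/2)=0.700713, sin(β/2)=0.713443
d^4_{-4,0}: single k=4 term ⇒ +0.522574;  D = -0.329224-0.405826i
d^4_{-3,0}: k∈[3..4] ⇒ +0.725844 -0.752457 = -0.026613;  D = -0.026427+0.003146i
d^4_{-2,0}: k∈[2..4] ⇒ +0.571585 -1.580114 +0.614269 = -0.394260;  D = +0.169577-0.355928i
d^4_{-1,0}: k∈[1..4] ⇒ +0.264640 -1.646059 +1.706413 -0.294830 = +0.030164;  D = -0.016101-0.025507i
d^4_{0,0}: k∈[0..4] ⇒ +0.058119 -0.964006 +2.248542 -1.035994 +0.067124 = +0.373785;  D = +0.373785+0.000000i
d^4_{1,0}: k∈[0..3] ⇒ -0.264640 +1.646059 -1.706413 +0.294830 = -0.030164;  D = +0.016101-0.025507i
d^4_{2,0}: k∈[0..2] ⇒ +0.571585 -1.580114 +0.614269 = -0.394260;  D = +0.169577+0.355928i
d^4_{3,0}: k∈[0..1] ⇒ -0.725844 +0.752457 = +0.026613;  D = +0.026427+0.003146i
d^4_{4,0}: single k=0 term ⇒ +0.522574;  D = -0.329224+0.405826i
Y_4^{m'}(θ=2.4401,φ=0.8207) and Σ D·Y over m':
  (-0.3292-0.4058i)·(-0.0760+0.0108i)  (-0.0264+0.0031i)·(+0.1999+0.1615i)  (+0.1696-0.3559i)·(-0.0303-0.4287i)  (-0.0161-0.0255i)·(-0.1724+0.1851i)  (+0.3738+0.0000i)·(-0.2738+0.0000i)  (+0.0161-0.0255i)·(+0.1724+0.1851i)  (+0.1696+0.3559i)·(-0.0303+0.4287i)  (+0.0264+0.0031i)·(-0.1999+0.1615i)  (-0.3292+0.4058i)·(-0.0760-0.0108i)
Y_4^0(R⁻¹ n̂) = -0.355571+0.000000i

Re=-0.3556 Im=0.0000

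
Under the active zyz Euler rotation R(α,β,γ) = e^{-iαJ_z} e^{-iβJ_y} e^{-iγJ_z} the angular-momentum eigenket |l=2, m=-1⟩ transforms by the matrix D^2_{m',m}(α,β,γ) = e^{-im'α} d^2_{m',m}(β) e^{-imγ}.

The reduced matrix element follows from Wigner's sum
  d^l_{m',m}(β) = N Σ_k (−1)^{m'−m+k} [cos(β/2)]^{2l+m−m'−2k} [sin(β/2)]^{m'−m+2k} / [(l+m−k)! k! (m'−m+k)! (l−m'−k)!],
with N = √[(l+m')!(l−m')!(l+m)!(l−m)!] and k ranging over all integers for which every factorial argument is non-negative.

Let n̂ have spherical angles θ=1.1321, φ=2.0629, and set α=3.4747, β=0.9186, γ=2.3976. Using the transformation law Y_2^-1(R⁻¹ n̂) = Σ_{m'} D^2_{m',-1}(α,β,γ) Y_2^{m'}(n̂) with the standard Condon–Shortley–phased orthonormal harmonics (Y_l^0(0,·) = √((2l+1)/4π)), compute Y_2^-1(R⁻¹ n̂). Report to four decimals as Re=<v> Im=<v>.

Need the full column D^2_{m',-1} for m'=−2..2 at α=3.4747, β=0.9186, γ=2.3976.
cos(β/2)=0.896363, sin(β/2)=0.443321
d^2_{-2,-1}: single k=1 term ⇒ +0.638557;  D = -0.636627+0.049616i
d^2_{-1,-1}: k∈[0..1] ⇒ +0.645559 -0.473724 = +0.171835;  D = +0.157533-0.068634i
d^2_{0,-1}: k∈[0..1] ⇒ -0.782070 +0.191299 = -0.590770;  D = +0.434671-0.400088i
d^2_{1,-1}: k∈[0..1] ⇒ +0.473724 -0.038625 = +0.435099;  D = +0.206186-0.383142i
d^2_{2,-1}: single k=0 term ⇒ -0.156195;  D = +0.024976-0.154186i
Y_2^{m'}(θ=1.1321,φ=2.0629) and Σ D·Y over m':
  (-0.6366+0.0496i)·(-0.1752+0.2637i)  (+0.1575-0.0686i)·(-0.1404-0.2618i)  (+0.4347-0.4001i)·(-0.1447+0.0000i)  (+0.2062-0.3831i)·(+0.1404-0.2618i)  (+0.0250-0.1542i)·(-0.1752-0.2637i)
Y_2^-1(R⁻¹ n̂) = -0.120897-0.237603i

Re=-0.1209 Im=-0.2376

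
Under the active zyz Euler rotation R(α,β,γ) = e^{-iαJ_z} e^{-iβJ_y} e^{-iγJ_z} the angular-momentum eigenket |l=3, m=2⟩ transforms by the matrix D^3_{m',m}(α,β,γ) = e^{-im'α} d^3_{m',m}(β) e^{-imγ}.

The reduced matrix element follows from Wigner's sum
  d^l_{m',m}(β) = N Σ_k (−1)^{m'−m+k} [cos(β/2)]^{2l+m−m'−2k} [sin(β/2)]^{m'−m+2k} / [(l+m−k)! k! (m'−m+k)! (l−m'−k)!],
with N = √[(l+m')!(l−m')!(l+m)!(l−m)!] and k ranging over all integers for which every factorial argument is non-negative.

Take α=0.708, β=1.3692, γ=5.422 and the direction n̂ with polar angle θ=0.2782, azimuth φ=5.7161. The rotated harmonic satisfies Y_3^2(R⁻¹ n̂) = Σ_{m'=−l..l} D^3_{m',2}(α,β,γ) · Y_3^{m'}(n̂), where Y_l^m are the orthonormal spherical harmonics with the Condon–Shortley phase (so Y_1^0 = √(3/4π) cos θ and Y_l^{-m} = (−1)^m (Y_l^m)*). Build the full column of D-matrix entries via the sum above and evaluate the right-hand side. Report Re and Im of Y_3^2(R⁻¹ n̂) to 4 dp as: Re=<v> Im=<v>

Need the full column D^3_{m',2} for m'=−3..3 at α=0.708, β=1.3692, γ=5.422.
cos(β/2)=0.774672, sin(β/2)=0.632363
d^3_{-3,2}: single k=5 term ⇒ +0.191879;  D = -0.146165-0.124311i
d^3_{-2,2}: k∈[4..5] ⇒ +0.479813 -0.063944 = +0.415869;  D = -0.415867+0.001340i
d^3_{-1,2}: k∈[3..4] ⇒ +0.743504 -0.247714 = +0.495790;  D = -0.375593+0.323632i
d^3_{0,2}: k∈[2..3] ⇒ +0.788797 -0.525609 = +0.263188;  D = -0.039740+0.260171i
d^3_{1,2}: k∈[1..2] ⇒ +0.557900 -0.743504 = -0.185605;  D = -0.098028-0.157606i
d^3_{2,2}: k∈[0..1] ⇒ +0.216126 -0.720070 = -0.503944;  D = -0.480477-0.151990i
d^3_{3,2}: single k=0 term ⇒ -0.432147;  D = -0.397759+0.168934i
Y_3^{m'}(θ=0.2782,φ=5.7161) and Σ D·Y over m':
  (-0.1462-0.1243i)·(-0.0011+0.0086i)  (-0.4159+0.0013i)·(+0.0313+0.0672i)  (-0.3756+0.3236i)·(+0.2712+0.1727i)  (-0.0397+0.2602i)·(+0.5823+0.0000i)  (-0.0980-0.1576i)·(-0.2712+0.1727i)  (-0.4805-0.1520i)·(+0.0313-0.0672i)  (-0.3978+0.1689i)·(+0.0011+0.0086i)
Y_3^2(R⁻¹ n̂) = -0.166155+0.195507i

Re=-0.1662 Im=0.1955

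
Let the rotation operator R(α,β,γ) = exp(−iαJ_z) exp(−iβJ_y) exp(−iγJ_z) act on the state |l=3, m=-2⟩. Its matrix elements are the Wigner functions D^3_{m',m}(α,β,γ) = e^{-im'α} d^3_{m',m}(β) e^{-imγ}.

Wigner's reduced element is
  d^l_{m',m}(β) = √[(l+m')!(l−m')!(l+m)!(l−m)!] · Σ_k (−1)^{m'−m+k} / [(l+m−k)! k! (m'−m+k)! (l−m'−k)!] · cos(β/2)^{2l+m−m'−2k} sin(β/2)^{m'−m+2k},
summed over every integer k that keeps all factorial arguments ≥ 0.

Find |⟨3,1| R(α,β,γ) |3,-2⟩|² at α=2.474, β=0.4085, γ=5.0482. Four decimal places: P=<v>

Split into d^3_{1,-2}(β=0.4085) × two z-phases.
With c≡cos(β/2)=0.979213 and s≡sin(β/2)=0.202833, N=[24·2·1·120]^{1/2}=75.894664
k: max(0,(-2)−(1))=0 … min(3+(-2),3−(1))=1
  k=0: (−1)^3·75.8947/(12)·0.9792^3·0.2028^3 = -0.049554
  k=1: (−1)^4·75.8947/(24)·0.9792^1·0.2028^5 = +0.001063
d^3_{1,-2}(0.4085) = -0.049554 +0.001063 = -0.048491
|D^3_{1,-2}|² = |d^3_{1,-2}(β)|² = (-0.048491)² = 0.002351 (the z-rotation phases have unit modulus)

P=0.0024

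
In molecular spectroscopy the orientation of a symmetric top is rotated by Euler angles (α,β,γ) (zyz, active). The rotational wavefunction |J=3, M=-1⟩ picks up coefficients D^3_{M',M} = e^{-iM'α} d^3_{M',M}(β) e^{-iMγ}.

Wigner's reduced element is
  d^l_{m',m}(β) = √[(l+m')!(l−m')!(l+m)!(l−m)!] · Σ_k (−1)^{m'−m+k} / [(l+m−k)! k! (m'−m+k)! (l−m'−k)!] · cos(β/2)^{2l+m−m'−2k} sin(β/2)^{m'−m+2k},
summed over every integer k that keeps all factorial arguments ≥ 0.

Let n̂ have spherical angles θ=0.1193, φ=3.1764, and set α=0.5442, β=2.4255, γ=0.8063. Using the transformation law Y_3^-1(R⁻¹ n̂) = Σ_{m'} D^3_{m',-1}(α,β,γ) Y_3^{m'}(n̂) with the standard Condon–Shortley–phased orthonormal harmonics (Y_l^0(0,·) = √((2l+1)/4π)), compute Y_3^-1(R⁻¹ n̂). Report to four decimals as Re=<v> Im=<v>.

Re=-0.2684 Im=-0.3432

Need the full column D^3_{m',-1} for m'=−3..3 at α=0.5442, β=2.4255, γ=0.8063.
cos(β/2)=0.350445, sin(β/2)=0.936583
d^3_{-3,-1}: single k=2 term ⇒ +0.051241;  D = -0.039102+0.033116i
d^3_{-2,-1}: k∈[1..2] ⇒ +0.015655 -0.223630 = -0.207975;  D = +0.066192-0.197160i
d^3_{-1,-1}: k∈[0..2] ⇒ +0.001852 -0.105843 +0.566992 = +0.463001;  D = +0.101174+0.451812i
d^3_{0,-1}: k∈[0..2] ⇒ -0.017149 +0.367461 -0.874868 = -0.524556;  D = -0.363084-0.378589i
d^3_{1,-1}: k∈[0..2] ⇒ +0.079382 -0.755989 +0.674961 = -0.001646;  D = -0.001590-0.000427i
d^3_{2,-1}: k∈[0..1] ⇒ -0.223630 +0.798642 = +0.575012;  D = +0.552284-0.160068i
d^3_{3,-1}: single k=0 term ⇒ +0.365992;  D = +0.247997-0.269161i
Y_3^{m'}(θ=0.1193,φ=3.1764) and Σ D·Y over m':
  (-0.0391+0.0331i)·(-0.0007+0.0001i)  (+0.0662-0.1972i)·(+0.0143-0.0010i)  (+0.1012+0.4518i)·(-0.1510+0.0053i)  (-0.3631-0.3786i)·(+0.7148+0.0000i)  (-0.0016-0.0004i)·(+0.1510+0.0053i)  (+0.5523-0.1601i)·(+0.0143+0.0010i)  (+0.2480-0.2692i)·(+0.0007+0.0001i)
Y_3^-1(R⁻¹ n̂) = -0.268381-0.343232i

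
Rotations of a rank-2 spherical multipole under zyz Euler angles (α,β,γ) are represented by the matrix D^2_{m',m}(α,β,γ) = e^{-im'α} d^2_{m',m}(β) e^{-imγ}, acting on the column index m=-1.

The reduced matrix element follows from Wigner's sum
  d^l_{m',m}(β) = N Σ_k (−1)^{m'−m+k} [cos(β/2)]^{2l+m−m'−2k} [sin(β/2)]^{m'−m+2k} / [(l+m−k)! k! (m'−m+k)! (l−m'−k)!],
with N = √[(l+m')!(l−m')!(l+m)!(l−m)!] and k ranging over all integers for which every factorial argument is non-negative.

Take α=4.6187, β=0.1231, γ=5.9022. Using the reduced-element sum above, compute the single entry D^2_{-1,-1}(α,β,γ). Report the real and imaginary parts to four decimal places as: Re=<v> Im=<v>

D^2_{-1,-1}(4.6187,0.1231,5.9022) = e^{-i·-1·4.6187}·d^2_{-1,-1}(0.1231)·e^{-i·-1·5.9022}. Compute d first:
Half-angle: c=0.998106, s=0.061511. N=√(1·6·1·6)=6.000000
k: max(0,(-1)−(-1))=0 … min(2+(-1),2−(-1))=1
  k=0: (−1)^0·6.0000/(6)·0.9981^4·0.0615^0 = +0.992447
  k=1: (−1)^1·6.0000/(2)·0.9981^2·0.0615^2 = -0.011308
d^2_{-1,-1}(0.1231) = +0.992447 -0.011308 = +0.981139
Attach z-rotation phases: D = e^{-i(-1)(4.6187)}·(+0.981139)·e^{-i(-1)(5.9022)} = -0.448428-0.872666i

Re=-0.4484 Im=-0.8727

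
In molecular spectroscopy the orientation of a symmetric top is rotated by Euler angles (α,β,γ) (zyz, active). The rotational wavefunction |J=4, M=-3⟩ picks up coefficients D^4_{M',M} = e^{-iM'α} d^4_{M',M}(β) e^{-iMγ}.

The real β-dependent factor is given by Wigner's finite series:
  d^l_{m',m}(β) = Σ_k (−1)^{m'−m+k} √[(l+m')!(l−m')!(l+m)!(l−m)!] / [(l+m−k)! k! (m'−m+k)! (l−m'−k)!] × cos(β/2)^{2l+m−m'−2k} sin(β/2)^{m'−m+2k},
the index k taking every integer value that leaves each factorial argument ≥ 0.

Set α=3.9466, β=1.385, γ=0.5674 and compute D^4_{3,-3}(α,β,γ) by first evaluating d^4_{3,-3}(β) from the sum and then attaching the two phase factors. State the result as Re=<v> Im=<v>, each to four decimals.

Re=-0.1916 Im=0.1656

First d^4_{3,-3}(β=1.385), then the phase factors e^{-i(3)α} and e^{-i(-3)γ}:
c=cos(1.385/2)=0.769652, s=sin(1.385/2)=0.638463; N=√[5040·1·1·5040]=5040.000000
k∈{0,1} keeps every argument non-negative
  k=0: (−1)^6·5040.0000/(720)·0.7697^2·0.6385^6 = +0.280868
  k=1: (−1)^7·5040.0000/(5040)·0.7697^0·0.6385^8 = -0.027611
d^4_{3,-3}(1.385) = +0.280868 -0.027611 = +0.253257
D = (+0.747457+0.664310i)·(+0.253257)·(-0.131026+0.991379i) = -0.191594+0.165623i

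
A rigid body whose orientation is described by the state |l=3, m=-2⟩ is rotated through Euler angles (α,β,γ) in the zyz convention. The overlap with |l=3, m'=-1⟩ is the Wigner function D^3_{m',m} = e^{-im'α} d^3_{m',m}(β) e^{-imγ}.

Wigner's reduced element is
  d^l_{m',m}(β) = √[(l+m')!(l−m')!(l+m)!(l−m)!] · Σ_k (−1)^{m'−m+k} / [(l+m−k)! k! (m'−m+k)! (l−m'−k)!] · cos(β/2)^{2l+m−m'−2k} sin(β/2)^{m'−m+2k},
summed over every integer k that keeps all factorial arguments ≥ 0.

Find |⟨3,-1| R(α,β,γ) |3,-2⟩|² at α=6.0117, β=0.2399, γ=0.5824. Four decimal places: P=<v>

P=0.1256

D^3_{-1,-2}(6.0117,0.2399,0.5824) = e^{-i·-1·6.0117}·d^3_{-1,-2}(0.2399)·e^{-i·-2·0.5824}. Compute d first:
With c≡cos(β/2)=0.992815 and s≡sin(β/2)=0.119663, N=[2·24·1·120]^{1/2}=75.894664
k: max(0,(-2)−(-1))=0 … min(3+(-2),3−(-1))=1
  k=0: (−1)^1·75.8947/(24)·0.9928^5·0.1197^1 = -0.365005
  k=1: (−1)^2·75.8947/(12)·0.9928^3·0.1197^3 = +0.010605
d^3_{-1,-2}(0.2399) = -0.365005 +0.010605 = -0.354400
|D^3_{-1,-2}|² = |d^3_{-1,-2}(β)|² = (-0.354400)² = 0.125600 (the z-rotation phases have unit modulus)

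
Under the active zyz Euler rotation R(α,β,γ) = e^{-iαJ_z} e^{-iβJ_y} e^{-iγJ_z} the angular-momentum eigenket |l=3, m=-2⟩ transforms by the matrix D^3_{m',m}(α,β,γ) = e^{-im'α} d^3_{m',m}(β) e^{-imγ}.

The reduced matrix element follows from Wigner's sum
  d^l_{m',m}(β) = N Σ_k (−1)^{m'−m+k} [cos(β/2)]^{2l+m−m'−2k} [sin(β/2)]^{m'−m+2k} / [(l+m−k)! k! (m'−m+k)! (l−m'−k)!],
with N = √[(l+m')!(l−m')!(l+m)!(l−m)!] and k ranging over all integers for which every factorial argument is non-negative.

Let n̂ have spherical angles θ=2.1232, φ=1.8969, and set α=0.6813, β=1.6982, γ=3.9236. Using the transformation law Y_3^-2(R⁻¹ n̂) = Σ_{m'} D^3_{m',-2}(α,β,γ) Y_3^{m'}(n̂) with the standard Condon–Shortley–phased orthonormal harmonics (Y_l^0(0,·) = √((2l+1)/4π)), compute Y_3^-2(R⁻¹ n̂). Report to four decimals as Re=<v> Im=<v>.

Need the full column D^3_{m',-2} for m'=−3..3 at α=0.6813, β=1.6982, γ=3.9236.
cos(β/2)=0.660659, sin(β/2)=0.750686
d^3_{-3,-2}: single k=1 term ⇒ +0.231431;  D = -0.206720-0.104052i
d^3_{-2,-2}: k∈[0..1] ⇒ +0.083150 -0.536780 = -0.453630;  D = +0.443187-0.096771i
d^3_{-1,-2}: k∈[0..1] ⇒ -0.298776 +0.771502 = +0.472727;  D = -0.295228+0.369203i
d^3_{0,-2}: k∈[0..1] ⇒ +0.588013 -0.759187 = -0.171174;  D = -0.001161-0.171170i
d^3_{1,-2}: k∈[0..1] ⇒ -0.771502 +0.498046 = -0.273457;  D = -0.173660-0.211236i
d^3_{2,-2}: k∈[0..1] ⇒ +0.693040 -0.178958 = +0.514082;  D = +0.503690+0.102845i
d^3_{3,-2}: single k=0 term ⇒ -0.385785;  D = -0.342209+0.178108i
Y_3^{m'}(θ=2.1232,φ=1.8969) and Σ D·Y over m':
  (-0.2067-0.1041i)·(+0.2135+0.1437i)  (+0.4432-0.0968i)·(+0.3088-0.2359i)  (-0.2952+0.3692i)·(-0.0332-0.0982i)  (-0.0012-0.1712i)·(+0.3179+0.0000i)  (-0.1737-0.2112i)·(+0.0332-0.0982i)  (+0.5037+0.1028i)·(+0.3088+0.2359i)  (-0.3422+0.1781i)·(-0.2135+0.1437i)
Y_3^-2(R⁻¹ n̂) = +0.282819-0.150636i

Re=0.2828 Im=-0.1506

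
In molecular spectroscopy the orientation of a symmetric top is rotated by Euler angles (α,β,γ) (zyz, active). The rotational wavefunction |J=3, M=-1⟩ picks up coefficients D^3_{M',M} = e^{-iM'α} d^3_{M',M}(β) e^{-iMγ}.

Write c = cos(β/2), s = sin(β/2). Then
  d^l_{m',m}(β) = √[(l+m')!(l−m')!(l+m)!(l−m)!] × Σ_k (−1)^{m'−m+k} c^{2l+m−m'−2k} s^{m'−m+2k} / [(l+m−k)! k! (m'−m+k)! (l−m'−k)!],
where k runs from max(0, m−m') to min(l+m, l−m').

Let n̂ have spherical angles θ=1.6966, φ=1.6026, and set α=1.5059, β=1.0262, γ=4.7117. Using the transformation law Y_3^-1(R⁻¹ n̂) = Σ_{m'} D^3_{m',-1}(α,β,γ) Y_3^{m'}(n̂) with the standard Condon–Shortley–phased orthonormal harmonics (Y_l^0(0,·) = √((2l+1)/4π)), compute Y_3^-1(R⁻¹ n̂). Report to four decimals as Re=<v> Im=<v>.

Need the full column D^3_{m',-1} for m'=−3..3 at α=1.5059, β=1.0262, γ=4.7117.
cos(β/2)=0.871227, sin(β/2)=0.490880
d^3_{-3,-1}: single k=2 term ⇒ +0.537678;  D = -0.527448+0.104383i
d^3_{-2,-1}: k∈[1..2] ⇒ +0.779170 -0.494710 = +0.284460;  D = +0.037012+0.282042i
d^3_{-1,-1}: k∈[0..2] ⇒ +0.437308 -1.110623 +0.264434 = -0.408881;  D = -0.408002+0.026797i
d^3_{0,-1}: k∈[0..2] ⇒ -0.853538 +0.812892 -0.086020 = -0.126666;  D = +0.000087+0.126666i
d^3_{1,-1}: k∈[0..2] ⇒ +0.832967 -0.352578 +0.013991 = +0.494380;  D = -0.493361-0.031721i
d^3_{2,-1}: k∈[0..1] ⇒ -0.494710 +0.078525 = -0.416185;  D = +0.053582-0.412721i
d^3_{3,-1}: single k=0 term ⇒ +0.170691;  D = +0.167489+0.032907i
Y_3^{m'}(θ=1.6966,φ=1.6026) and Σ D·Y over m':
  (-0.5274+0.1044i)·(+0.0388+0.4056i)  (+0.0370+0.2820i)·(+0.1260-0.0080i)  (-0.4080+0.0268i)·(+0.0094+0.2952i)  (+0.0001+0.1267i)·(+0.1368+0.0000i)  (-0.4934-0.0317i)·(-0.0094+0.2952i)  (+0.0536-0.4127i)·(+0.1260+0.0080i)  (+0.1675+0.0329i)·(-0.0388+0.4056i)
Y_3^-1(R⁻¹ n̂) = -0.063399-0.407778i

Re=-0.0634 Im=-0.4078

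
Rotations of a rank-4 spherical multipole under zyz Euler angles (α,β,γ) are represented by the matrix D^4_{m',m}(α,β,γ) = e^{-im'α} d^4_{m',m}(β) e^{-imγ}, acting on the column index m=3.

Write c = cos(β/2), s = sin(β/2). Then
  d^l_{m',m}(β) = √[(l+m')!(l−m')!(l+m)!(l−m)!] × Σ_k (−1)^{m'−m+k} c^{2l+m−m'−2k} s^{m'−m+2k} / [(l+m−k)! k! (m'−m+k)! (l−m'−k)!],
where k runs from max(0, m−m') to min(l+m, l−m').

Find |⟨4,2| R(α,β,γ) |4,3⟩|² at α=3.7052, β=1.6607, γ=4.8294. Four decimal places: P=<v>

P=0.2072

D^4_{2,3}(3.7052,1.6607,4.8294) = e^{-i·2·3.7052}·d^4_{2,3}(1.6607)·e^{-i·3·4.8294}. Compute d first:
Half-angle: c=0.674617, s=0.738168. N=√(720·2·5040·1)=2693.993318
Admissible k: 1..2 (factorial args all ≥0)
  k=1: (−1)^0·2693.9933/(720)·0.6746^7·0.7382^1 = +0.175639
  k=2: (−1)^1·2693.9933/(240)·0.6746^5·0.7382^3 = -0.630867
d^4_{2,3}(1.6607) = +0.175639 -0.630867 = -0.455228
|D^4_{2,3}|² = |d^4_{2,3}(β)|² = (-0.455228)² = 0.207232 (the z-rotation phases have unit modulus)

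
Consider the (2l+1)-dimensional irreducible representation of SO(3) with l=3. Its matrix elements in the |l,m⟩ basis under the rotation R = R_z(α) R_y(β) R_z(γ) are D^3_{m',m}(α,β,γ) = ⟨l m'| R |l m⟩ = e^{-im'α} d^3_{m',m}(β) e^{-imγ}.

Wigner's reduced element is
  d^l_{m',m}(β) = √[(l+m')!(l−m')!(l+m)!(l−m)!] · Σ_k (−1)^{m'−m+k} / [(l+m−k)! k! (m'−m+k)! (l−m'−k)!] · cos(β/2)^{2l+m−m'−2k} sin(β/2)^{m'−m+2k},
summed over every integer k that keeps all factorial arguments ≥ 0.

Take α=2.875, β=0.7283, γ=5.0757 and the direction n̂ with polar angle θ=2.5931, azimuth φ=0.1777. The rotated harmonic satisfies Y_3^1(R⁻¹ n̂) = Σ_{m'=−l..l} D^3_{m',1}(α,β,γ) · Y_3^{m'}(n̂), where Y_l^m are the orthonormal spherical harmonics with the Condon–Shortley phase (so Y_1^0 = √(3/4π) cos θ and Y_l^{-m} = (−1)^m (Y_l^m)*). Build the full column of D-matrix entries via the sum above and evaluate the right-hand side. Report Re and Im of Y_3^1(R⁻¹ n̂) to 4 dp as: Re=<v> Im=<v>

Need the full column D^3_{m',1} for m'=−3..3 at α=2.875, β=0.7283, γ=5.0757.
cos(β/2)=0.934427, sin(β/2)=0.356155
d^3_{-3,1}: single k=4 term ⇒ +0.054412;  D = -0.049952-0.021575i
d^3_{-2,1}: k∈[3..4] ⇒ +0.233122 -0.016933 = +0.216189;  D = +0.168875+0.134978i
d^3_{-1,1}: k∈[2..4] ⇒ +0.580244 -0.112393 +0.002041 = +0.469893;  D = -0.276798-0.379713i
d^3_{0,1}: k∈[1..3] ⇒ +0.878934 -0.383059 +0.018549 = +0.514425;  D = +0.182812+0.480846i
d^3_{1,1}: k∈[0..2] ⇒ +0.665690 -0.773659 +0.084294 = -0.023675;  D = +0.002286+0.023564i
d^3_{2,1}: k∈[0..1] ⇒ -0.802353 +0.233122 = -0.569231;  D = +0.096233-0.561038i
d^3_{3,1}: single k=0 term ⇒ +0.374546;  D = +0.158336-0.339433i
Y_3^{m'}(θ=2.5931,φ=0.1777) and Σ D·Y over m':
  (-0.0500-0.0216i)·(+0.0509-0.0301i)  (+0.1689+0.1350i)·(-0.2223+0.0825i)  (-0.2768-0.3797i)·(+0.4380-0.0787i)  (+0.1828+0.4808i)·(-0.2040+0.0000i)  (+0.0023+0.0236i)·(-0.4380-0.0787i)  (+0.0962-0.5610i)·(-0.2223-0.0825i)  (+0.1583-0.3394i)·(-0.0509-0.0301i)
Y_3^1(R⁻¹ n̂) = -0.325344-0.139511i

Re=-0.3253 Im=-0.1395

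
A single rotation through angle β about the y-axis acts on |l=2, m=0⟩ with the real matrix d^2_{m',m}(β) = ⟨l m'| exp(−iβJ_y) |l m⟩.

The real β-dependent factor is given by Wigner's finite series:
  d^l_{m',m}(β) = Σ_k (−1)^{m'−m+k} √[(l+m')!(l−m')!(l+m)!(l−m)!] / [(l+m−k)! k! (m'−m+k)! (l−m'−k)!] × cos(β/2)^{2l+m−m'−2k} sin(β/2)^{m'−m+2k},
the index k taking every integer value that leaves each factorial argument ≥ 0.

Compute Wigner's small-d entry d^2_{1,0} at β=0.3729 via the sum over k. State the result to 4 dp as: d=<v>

d=-0.4155

d^2_{1,0}(β=0.3729) via Wigner's sum:
With c≡cos(β/2)=0.982668 and s≡sin(β/2)=0.185372, N=[6·1·2·2]^{1/2}=4.898979
The bounds max(0,m−m')=0 and min(l+m,l−m')=1 give 2 terms
  k=0: (−1)^1·4.8990/(2)·0.9827^3·0.1854^1 = -0.430864
  k=1: (−1)^2·4.8990/(2)·0.9827^1·0.1854^3 = +0.015332
d^2_{1,0}(0.3729) = -0.430864 +0.015332 = -0.415531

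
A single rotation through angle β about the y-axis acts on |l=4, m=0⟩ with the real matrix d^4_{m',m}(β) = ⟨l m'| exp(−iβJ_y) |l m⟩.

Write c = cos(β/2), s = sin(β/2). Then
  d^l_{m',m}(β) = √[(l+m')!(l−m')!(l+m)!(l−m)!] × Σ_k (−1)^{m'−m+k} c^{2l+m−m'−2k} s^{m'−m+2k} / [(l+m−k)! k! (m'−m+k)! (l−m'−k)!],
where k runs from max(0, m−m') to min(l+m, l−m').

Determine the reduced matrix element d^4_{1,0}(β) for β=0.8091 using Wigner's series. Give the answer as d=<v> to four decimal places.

d=-0.0933

d^4_{1,0}(β=0.8091) via Wigner's sum:
Half-angle: c=0.919280, s=0.393605. N=√(120·6·24·24)=643.987578
k: max(0,(0)−(1))=0 … min(4+(0),4−(1))=3
  k=0: (−1)^1·643.9876/(144)·0.9193^7·0.3936^1 = -0.976583
  k=1: (−1)^2·643.9876/(24)·0.9193^5·0.3936^3 = +1.074204
  k=2: (−1)^3·643.9876/(24)·0.9193^3·0.3936^5 = -0.196930
  k=3: (−1)^4·643.9876/(144)·0.9193^1·0.3936^7 = +0.006017
d^4_{1,0}(0.8091) = -0.976583 +1.074204 -0.196930 +0.006017 = -0.093293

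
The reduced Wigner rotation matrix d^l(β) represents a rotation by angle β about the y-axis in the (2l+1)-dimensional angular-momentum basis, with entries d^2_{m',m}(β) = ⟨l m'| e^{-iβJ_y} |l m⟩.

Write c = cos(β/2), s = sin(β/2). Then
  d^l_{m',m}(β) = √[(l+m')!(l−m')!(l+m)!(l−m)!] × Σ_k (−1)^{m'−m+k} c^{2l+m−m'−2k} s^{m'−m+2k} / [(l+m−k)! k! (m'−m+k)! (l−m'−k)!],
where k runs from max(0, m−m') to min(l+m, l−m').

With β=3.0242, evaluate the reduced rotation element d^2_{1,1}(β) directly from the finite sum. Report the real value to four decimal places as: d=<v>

d=-0.0103

d^2_{1,1}(β=3.0242) via Wigner's sum:
c=cos(3.0242/2)=0.058663, s=sin(3.0242/2)=0.998278; N=√[6·1·6·1]=6.000000
k∈{0,1} keeps every argument non-negative
  k=0: (−1)^0·6.0000/(6)·0.0587^4·0.9983^0 = +0.000012
  k=1: (−1)^1·6.0000/(2)·0.0587^2·0.9983^2 = -0.010288
d^2_{1,1}(3.0242) = +0.000012 -0.010288 = -0.010277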